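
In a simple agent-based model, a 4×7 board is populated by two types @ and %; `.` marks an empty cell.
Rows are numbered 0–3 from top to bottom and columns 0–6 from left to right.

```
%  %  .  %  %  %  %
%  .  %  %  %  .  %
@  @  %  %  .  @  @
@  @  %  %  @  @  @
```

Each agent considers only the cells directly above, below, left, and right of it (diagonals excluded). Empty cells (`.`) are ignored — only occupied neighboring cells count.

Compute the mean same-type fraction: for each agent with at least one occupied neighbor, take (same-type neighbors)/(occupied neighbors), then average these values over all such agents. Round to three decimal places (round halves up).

(0,0)% 2/2
(0,1)% 1/1
(0,3)% 2/2
(0,4)% 3/3
(0,5)% 2/2
(0,6)% 2/2
(1,0)% 1/2
(1,2)% 2/2
(1,3)% 4/4
(1,4)% 2/2
(1,6)% 1/2
(2,0)@ 2/3
(2,1)@ 2/3
(2,2)% 3/4
(2,3)% 3/3
(2,5)@ 2/2
(2,6)@ 2/3
(3,0)@ 2/2
(3,1)@ 2/3
(3,2)% 2/3
(3,3)% 2/3
(3,4)@ 1/2
(3,5)@ 3/3
(3,6)@ 2/2
Sum over 24 agents: 2/2 + 1/1 + 2/2 + 3/3 + 2/2 + 2/2 + 1/2 + 2/2 + 4/4 + 2/2 + 1/2 + 2/3 + 2/3 + 3/4 + 3/3 + 2/2 + 2/3 + 2/2 + 2/3 + 2/3 + 2/3 + 1/2 + 3/3 + 2/2 = 81/4; mean = 81/4 ÷ 24 = 27/32 = 0.84375 → 0.844.

0.844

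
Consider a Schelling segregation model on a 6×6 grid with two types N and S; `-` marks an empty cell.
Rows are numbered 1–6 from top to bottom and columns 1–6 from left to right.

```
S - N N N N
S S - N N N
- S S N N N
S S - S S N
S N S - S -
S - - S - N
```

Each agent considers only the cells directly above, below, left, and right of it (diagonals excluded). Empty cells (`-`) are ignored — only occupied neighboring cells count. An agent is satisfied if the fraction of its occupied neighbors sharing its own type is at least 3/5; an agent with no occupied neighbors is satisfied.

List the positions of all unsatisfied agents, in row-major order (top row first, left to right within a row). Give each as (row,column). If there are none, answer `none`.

(1,1)S 1/1 ok
(1,3)N 1/1 ok
(1,4)N 3/3 ok
(1,5)N 3/3 ok
(1,6)N 2/2 ok
(2,1)S 2/2 ok
(2,2)S 2/2 ok
(2,4)N 3/3 ok
(2,5)N 4/4 ok
(2,6)N 3/3 ok
(3,2)S 3/3 ok
(3,3)S 1/2 unhappy
(3,4)N 2/4 unhappy
(3,5)N 3/4 ok
(3,6)N 3/3 ok
(4,1)S 2/2 ok
(4,2)S 2/3 ok
(4,4)S 1/2 unhappy
(4,5)S 2/4 unhappy
(4,6)N 1/2 unhappy
(5,1)S 2/3 ok
(5,2)N 0/3 unhappy
(5,3)S 0/1 unhappy
(5,5)S 1/1 ok
(6,1)S 1/1 ok
(6,4)S 0/0 ok
(6,6)N 0/0 ok

(3,3), (3,4), (4,4), (4,5), (4,6), (5,2), (5,3)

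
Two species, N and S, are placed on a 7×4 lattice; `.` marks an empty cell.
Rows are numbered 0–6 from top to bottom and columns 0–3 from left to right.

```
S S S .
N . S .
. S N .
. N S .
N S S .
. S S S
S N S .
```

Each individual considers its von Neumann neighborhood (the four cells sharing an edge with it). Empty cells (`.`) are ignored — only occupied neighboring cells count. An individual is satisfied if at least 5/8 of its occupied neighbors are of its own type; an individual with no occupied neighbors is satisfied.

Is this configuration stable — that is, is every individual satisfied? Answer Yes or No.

(0,0)S 1/2 unhappy
(0,1)S 2/2 ok
(0,2)S 2/2 ok
(1,0)N 0/1 unhappy
(1,2)S 1/2 unhappy
(2,1)S 0/2 unhappy
(2,2)N 0/3 unhappy
(3,1)N 0/3 unhappy
(3,2)S 1/3 unhappy
(4,0)N 0/1 unhappy
(4,1)S 2/4 unhappy
(4,2)S 3/3 ok
(5,1)S 2/3 ok
(5,2)S 4/4 ok
(5,3)S 1/1 ok
(6,0)S 0/1 unhappy
(6,1)N 0/3 unhappy
(6,2)S 1/2 unhappy
For instance (0,0) has only 1/2 same-type neighbors, below 5/8.

No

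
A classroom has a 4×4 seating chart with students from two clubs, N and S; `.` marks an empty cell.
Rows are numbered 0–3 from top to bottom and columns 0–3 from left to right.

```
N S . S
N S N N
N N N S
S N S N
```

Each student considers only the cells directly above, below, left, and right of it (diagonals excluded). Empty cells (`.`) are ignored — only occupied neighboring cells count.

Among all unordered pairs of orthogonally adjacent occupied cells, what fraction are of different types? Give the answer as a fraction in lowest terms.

13/21

Scan each occupied cell's neighbors to the right and below so each pair is counted once.
Row 0: N(0,0)–S(0,1)≠ N(0,0)–N(1,0)= S(0,1)–S(1,1)= S(0,3)–N(1,3)≠  → 2/4 unlike.
Row 1: N(1,0)–S(1,1)≠ N(1,0)–N(2,0)= S(1,1)–N(1,2)≠ S(1,1)–N(2,1)≠ N(1,2)–N(1,3)= N(1,2)–N(2,2)= N(1,3)–S(2,3)≠  → 4/7 unlike.
Row 2: N(2,0)–N(2,1)= N(2,0)–S(3,0)≠ N(2,1)–N(2,2)= N(2,1)–N(3,1)= N(2,2)–S(2,3)≠ N(2,2)–S(3,2)≠ S(2,3)–N(3,3)≠  → 4/7 unlike.
Row 3: S(3,0)–N(3,1)≠ N(3,1)–S(3,2)≠ S(3,2)–N(3,3)≠  → 3/3 unlike.
Total adjacent occupied pairs: 21; unlike-type pairs: 13.
13/21 is already in lowest terms.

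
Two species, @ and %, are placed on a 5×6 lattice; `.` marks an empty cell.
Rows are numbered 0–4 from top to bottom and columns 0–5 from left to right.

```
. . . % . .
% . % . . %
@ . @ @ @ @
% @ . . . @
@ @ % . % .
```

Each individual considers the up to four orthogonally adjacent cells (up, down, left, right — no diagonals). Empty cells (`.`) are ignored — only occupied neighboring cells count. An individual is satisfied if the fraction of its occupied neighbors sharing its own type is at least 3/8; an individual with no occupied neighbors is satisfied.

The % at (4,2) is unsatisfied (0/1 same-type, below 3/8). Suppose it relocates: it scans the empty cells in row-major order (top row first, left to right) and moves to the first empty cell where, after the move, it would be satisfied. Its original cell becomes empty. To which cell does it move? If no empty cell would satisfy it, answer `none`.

(0,0)

Vacating (4,2). Empty cells in order:
  (0,0): 1/1 same-type → satisfied — stop here.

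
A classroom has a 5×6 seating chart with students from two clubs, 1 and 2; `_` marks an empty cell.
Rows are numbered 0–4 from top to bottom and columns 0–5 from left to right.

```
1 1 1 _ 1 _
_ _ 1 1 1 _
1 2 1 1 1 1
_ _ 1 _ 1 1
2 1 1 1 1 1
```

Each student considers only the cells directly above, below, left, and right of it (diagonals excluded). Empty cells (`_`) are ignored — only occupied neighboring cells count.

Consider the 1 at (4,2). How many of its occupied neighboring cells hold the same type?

3

Occupied neighbors of (4,2): (3,2)=1, (4,1)=1, (4,3)=1.
Same type (1): 3 of 3.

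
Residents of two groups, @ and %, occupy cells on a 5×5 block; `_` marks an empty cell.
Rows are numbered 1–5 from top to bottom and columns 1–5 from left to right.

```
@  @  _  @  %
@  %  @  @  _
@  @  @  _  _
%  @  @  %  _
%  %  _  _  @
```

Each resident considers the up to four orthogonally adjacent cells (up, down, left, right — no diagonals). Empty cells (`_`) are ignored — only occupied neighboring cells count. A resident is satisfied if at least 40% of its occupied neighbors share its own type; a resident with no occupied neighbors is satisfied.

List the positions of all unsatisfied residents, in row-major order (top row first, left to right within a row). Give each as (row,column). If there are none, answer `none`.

(1,5), (2,2), (4,1), (4,4)

(1,1)@ 2/2 satisfied
(1,2)@ 1/2 satisfied
(1,4)@ 1/2 satisfied
(1,5)% 0/1 not
(2,1)@ 2/3 satisfied
(2,2)% 0/4 not
(2,3)@ 2/3 satisfied
(2,4)@ 2/2 satisfied
(3,1)@ 2/3 satisfied
(3,2)@ 3/4 satisfied
(3,3)@ 3/3 satisfied
(4,1)% 1/3 not
(4,2)@ 2/4 satisfied
(4,3)@ 2/3 satisfied
(4,4)% 0/1 not
(5,1)% 2/2 satisfied
(5,2)% 1/2 satisfied
(5,5)@ 0/0 satisfied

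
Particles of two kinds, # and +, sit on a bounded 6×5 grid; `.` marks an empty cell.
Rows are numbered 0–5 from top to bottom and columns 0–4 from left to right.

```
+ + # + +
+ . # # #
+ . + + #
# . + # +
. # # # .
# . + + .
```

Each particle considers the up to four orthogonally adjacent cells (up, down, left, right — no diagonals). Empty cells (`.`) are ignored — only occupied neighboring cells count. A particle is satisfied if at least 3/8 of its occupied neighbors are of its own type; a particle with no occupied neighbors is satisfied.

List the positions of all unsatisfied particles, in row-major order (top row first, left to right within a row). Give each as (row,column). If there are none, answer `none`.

(0,2), (0,3), (2,3), (2,4), (3,0), (3,2), (3,3), (3,4)

(0,0)+ 2/2 ok
(0,1)+ 1/2 ok
(0,2)# 1/3 unhappy
(0,3)+ 1/3 unhappy
(0,4)+ 1/2 ok
(1,0)+ 2/2 ok
(1,2)# 2/3 ok
(1,3)# 2/4 ok
(1,4)# 2/3 ok
(2,0)+ 1/2 ok
(2,2)+ 2/3 ok
(2,3)+ 1/4 unhappy
(2,4)# 1/3 unhappy
(3,0)# 0/1 unhappy
(3,2)+ 1/3 unhappy
(3,3)# 1/4 unhappy
(3,4)+ 0/2 unhappy
(4,1)# 1/1 ok
(4,2)# 2/4 ok
(4,3)# 2/3 ok
(5,0)# 0/0 ok
(5,2)+ 1/2 ok
(5,3)+ 1/2 ok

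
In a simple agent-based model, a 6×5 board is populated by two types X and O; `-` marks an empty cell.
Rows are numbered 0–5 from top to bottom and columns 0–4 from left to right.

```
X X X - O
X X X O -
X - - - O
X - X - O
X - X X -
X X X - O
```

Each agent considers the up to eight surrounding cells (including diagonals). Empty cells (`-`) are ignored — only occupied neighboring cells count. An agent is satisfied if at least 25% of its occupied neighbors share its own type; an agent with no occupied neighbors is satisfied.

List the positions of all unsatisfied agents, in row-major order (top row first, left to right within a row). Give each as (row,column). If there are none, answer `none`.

Row 0: (0,0)X 3/3 ✓ · (0,1)X 5/5 ✓ · (0,2)X 3/4 ✓ · (0,4)O 1/1 ✓
Row 1: (1,0)X 4/4 ✓ · (1,1)X 6/6 ✓ · (1,2)X 3/4 ✓ · (1,3)O 2/4 ✓
Row 2: (2,0)X 3/3 ✓ · (2,4)O 2/2 ✓
Row 3: (3,0)X 2/2 ✓ · (3,2)X 2/2 ✓ · (3,4)O 1/2 ✓
Row 4: (4,0)X 3/3 ✓ · (4,2)X 4/4 ✓ · (4,3)X 3/5 ✓
Row 5: (5,0)X 2/2 ✓ · (5,1)X 4/4 ✓ · (5,2)X 3/3 ✓ · (5,4)O 0/1 ✗

(5,4)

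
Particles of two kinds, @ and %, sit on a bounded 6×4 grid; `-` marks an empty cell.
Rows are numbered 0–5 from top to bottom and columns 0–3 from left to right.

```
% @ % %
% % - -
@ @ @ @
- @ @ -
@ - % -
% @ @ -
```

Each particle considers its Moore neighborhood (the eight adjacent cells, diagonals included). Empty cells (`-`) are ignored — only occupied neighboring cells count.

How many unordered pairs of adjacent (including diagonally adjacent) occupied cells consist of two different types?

Scan each occupied cell's neighbors to the right and below (and the two forward diagonals) so each pair is counted once.
Row 0: %(0,0)–@(0,1)≠ %(0,0)–%(1,0)= %(0,0)–%(1,1)= @(0,1)–%(0,2)≠ @(0,1)–%(1,1)≠ @(0,1)–%(1,0)≠ %(0,2)–%(0,3)= %(0,2)–%(1,1)=  → 4/8 unlike.
Row 1: %(1,0)–%(1,1)= %(1,0)–@(2,0)≠ %(1,0)–@(2,1)≠ %(1,1)–@(2,1)≠ %(1,1)–@(2,2)≠ %(1,1)–@(2,0)≠  → 5/6 unlike.
Row 2: @(2,0)–@(2,1)= @(2,0)–@(3,1)= @(2,1)–@(2,2)= @(2,1)–@(3,1)= @(2,1)–@(3,2)= @(2,2)–@(2,3)= @(2,2)–@(3,2)= @(2,2)–@(3,1)= @(2,3)–@(3,2)=  → 0/9 unlike.
Row 3: @(3,1)–@(3,2)= @(3,1)–%(4,2)≠ @(3,1)–@(4,0)= @(3,2)–%(4,2)≠  → 2/4 unlike.
Row 4: @(4,0)–%(5,0)≠ @(4,0)–@(5,1)= %(4,2)–@(5,2)≠ %(4,2)–@(5,1)≠  → 3/4 unlike.
Row 5: %(5,0)–@(5,1)≠ @(5,1)–@(5,2)=  → 1/2 unlike.
Total adjacent occupied pairs: 33; unlike-type pairs: 15.

15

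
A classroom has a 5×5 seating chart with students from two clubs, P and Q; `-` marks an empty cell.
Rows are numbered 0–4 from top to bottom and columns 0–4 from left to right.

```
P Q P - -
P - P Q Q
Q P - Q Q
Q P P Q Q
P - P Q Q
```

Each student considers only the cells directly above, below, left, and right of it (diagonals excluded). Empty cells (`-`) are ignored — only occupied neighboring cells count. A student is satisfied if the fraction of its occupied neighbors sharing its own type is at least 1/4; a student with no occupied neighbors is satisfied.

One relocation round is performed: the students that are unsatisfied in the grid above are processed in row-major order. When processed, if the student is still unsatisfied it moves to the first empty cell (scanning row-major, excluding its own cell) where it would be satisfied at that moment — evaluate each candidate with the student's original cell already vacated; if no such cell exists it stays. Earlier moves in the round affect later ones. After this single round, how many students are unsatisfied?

Initially unsatisfied (in order): (0,1), (4,0).
  (0,1) → (0,3).
  (4,0) → (0,1).
Resulting grid:
P P P Q -
P - P Q Q
Q P - Q Q
Q P P Q Q
- - P Q Q
All satisfied now.

0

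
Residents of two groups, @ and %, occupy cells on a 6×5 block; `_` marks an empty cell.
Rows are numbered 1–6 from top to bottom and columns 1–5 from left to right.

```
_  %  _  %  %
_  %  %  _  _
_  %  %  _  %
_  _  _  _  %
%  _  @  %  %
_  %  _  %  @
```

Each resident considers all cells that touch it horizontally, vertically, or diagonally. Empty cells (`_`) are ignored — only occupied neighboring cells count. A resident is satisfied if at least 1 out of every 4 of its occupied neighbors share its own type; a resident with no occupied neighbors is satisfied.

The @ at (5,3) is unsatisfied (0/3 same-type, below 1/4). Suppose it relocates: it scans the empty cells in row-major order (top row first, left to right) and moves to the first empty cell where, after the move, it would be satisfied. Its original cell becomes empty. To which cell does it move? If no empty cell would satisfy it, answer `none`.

none

Vacating (5,3). Empty cells in order:
  (1,1): 0/2 same-type → still unsatisfied.
  (1,3): 0/4 same-type → still unsatisfied.
  (2,1): 0/3 same-type → still unsatisfied.
  (2,4): 0/5 same-type → still unsatisfied.
  (2,5): 0/3 same-type → still unsatisfied.
  (3,1): 0/2 same-type → still unsatisfied.
  (3,4): 0/4 same-type → still unsatisfied.
  (4,1): 0/2 same-type → still unsatisfied.
  (4,2): 0/3 same-type → still unsatisfied.
  (4,3): 0/3 same-type → still unsatisfied.
  (4,4): 0/5 same-type → still unsatisfied.
  (5,2): 0/2 same-type → still unsatisfied.
  (6,1): 0/2 same-type → still unsatisfied.
  (6,3): 0/3 same-type → still unsatisfied.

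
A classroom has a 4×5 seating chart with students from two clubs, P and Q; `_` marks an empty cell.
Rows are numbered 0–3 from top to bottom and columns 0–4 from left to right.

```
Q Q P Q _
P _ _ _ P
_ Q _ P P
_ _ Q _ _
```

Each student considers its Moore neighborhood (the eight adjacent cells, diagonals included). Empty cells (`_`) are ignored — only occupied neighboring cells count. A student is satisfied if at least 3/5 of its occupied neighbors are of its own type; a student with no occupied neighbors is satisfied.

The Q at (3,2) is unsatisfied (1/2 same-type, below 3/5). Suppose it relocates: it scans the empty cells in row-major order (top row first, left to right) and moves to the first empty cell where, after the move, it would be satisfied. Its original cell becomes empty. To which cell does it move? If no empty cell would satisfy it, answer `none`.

(1,1)

Vacating (3,2). Empty cells in order:
  (0,4): 1/2 same-type → still unsatisfied.
  (1,1): 3/5 same-type → satisfied — stop here.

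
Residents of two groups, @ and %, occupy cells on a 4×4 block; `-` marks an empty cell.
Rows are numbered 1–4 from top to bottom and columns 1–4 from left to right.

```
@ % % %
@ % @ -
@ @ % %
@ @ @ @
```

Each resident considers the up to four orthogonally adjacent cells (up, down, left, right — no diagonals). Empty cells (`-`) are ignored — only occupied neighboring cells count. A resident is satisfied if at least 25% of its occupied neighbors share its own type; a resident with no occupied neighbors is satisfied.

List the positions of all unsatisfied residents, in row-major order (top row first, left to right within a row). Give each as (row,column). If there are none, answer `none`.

(2,3)

Row 1: (1,1)@ 1/2 ok · (1,2)% 2/3 ok · (1,3)% 2/3 ok · (1,4)% 1/1 ok
Row 2: (2,1)@ 2/3 ok · (2,2)% 1/4 ok · (2,3)@ 0/3 unhappy
Row 3: (3,1)@ 3/3 ok · (3,2)@ 2/4 ok · (3,3)% 1/4 ok · (3,4)% 1/2 ok
Row 4: (4,1)@ 2/2 ok · (4,2)@ 3/3 ok · (4,3)@ 2/3 ok · (4,4)@ 1/2 ok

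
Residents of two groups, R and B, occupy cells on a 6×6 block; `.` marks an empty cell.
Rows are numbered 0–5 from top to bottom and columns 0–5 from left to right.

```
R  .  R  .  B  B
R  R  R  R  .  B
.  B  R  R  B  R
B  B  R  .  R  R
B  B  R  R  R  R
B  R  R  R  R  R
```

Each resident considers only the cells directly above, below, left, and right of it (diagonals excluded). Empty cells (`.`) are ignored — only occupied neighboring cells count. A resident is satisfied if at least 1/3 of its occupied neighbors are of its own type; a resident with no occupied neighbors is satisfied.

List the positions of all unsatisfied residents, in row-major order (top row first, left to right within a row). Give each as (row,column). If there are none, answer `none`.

(0,0)R 1/1 satisfied
(0,2)R 1/1 satisfied
(0,4)B 1/1 satisfied
(0,5)B 2/2 satisfied
(1,0)R 2/2 satisfied
(1,1)R 2/3 satisfied
(1,2)R 4/4 satisfied
(1,3)R 2/2 satisfied
(1,5)B 1/2 satisfied
(2,1)B 1/3 satisfied
(2,2)R 3/4 satisfied
(2,3)R 2/3 satisfied
(2,4)B 0/3 not
(2,5)R 1/3 satisfied
(3,0)B 2/2 satisfied
(3,1)B 3/4 satisfied
(3,2)R 2/3 satisfied
(3,4)R 2/3 satisfied
(3,5)R 3/3 satisfied
(4,0)B 3/3 satisfied
(4,1)B 2/4 satisfied
(4,2)R 3/4 satisfied
(4,3)R 3/3 satisfied
(4,4)R 4/4 satisfied
(4,5)R 3/3 satisfied
(5,0)B 1/2 satisfied
(5,1)R 1/3 satisfied
(5,2)R 3/3 satisfied
(5,3)R 3/3 satisfied
(5,4)R 3/3 satisfied
(5,5)R 2/2 satisfied

(2,4)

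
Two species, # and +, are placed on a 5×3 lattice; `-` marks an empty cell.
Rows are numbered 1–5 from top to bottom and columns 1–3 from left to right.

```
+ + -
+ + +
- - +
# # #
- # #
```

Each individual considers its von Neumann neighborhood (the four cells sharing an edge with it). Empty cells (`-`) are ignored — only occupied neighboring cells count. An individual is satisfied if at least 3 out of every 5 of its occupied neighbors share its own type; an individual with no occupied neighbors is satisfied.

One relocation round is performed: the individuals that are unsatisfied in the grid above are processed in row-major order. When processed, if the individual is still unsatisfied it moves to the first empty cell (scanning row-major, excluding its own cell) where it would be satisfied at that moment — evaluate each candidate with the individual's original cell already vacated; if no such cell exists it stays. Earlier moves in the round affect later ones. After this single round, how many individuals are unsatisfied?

Initially unsatisfied (in order): (3,3).
  (3,3) → (1,3).
Resulting grid:
+ + +
+ + +
- - -
# # #
- # #
All satisfied now.

0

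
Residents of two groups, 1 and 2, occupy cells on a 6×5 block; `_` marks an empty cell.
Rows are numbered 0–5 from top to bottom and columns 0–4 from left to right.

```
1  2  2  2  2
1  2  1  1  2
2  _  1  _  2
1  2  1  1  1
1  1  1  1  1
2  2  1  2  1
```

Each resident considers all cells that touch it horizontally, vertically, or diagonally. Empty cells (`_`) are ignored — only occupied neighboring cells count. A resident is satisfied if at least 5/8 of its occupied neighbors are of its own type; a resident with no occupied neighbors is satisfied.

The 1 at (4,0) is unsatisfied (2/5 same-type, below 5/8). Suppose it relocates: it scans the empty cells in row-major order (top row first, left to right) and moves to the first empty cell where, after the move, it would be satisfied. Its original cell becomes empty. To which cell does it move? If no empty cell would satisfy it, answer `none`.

Vacating (4,0). Empty cells in order:
  (2,1): 5/8 same-type → satisfied — stop here.

(2,1)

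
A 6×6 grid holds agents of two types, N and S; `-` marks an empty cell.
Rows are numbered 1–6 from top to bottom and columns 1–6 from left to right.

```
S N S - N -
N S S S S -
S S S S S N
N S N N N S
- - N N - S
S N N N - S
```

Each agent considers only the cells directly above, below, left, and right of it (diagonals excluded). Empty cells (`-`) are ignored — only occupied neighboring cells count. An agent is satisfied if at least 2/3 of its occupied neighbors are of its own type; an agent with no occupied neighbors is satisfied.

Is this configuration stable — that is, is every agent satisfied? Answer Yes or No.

Row 1: (1,1)S 0/2 ✗ · (1,2)N 0/3 ✗ · (1,3)S 1/2 ✗ · (1,5)N 0/1 ✗
Row 2: (2,1)N 0/3 ✗ · (2,2)S 2/4 ✗ · (2,3)S 4/4 ✓ · (2,4)S 3/3 ✓ · (2,5)S 2/3 ✓
Row 3: (3,1)S 1/3 ✗ · (3,2)S 4/4 ✓ · (3,3)S 3/4 ✓ · (3,4)S 3/4 ✓ · (3,5)S 2/4 ✗ · (3,6)N 0/2 ✗
Row 4: (4,1)N 0/2 ✗ · (4,2)S 1/3 ✗ · (4,3)N 2/4 ✗ · (4,4)N 3/4 ✓ · (4,5)N 1/3 ✗ · (4,6)S 1/3 ✗
Row 5: (5,3)N 3/3 ✓ · (5,4)N 3/3 ✓ · (5,6)S 2/2 ✓
Row 6: (6,1)S 0/1 ✗ · (6,2)N 1/2 ✗ · (6,3)N 3/3 ✓ · (6,4)N 2/2 ✓ · (6,6)S 1/1 ✓
For instance (1,1) has only 0/2 same-type neighbors, below 2/3.

No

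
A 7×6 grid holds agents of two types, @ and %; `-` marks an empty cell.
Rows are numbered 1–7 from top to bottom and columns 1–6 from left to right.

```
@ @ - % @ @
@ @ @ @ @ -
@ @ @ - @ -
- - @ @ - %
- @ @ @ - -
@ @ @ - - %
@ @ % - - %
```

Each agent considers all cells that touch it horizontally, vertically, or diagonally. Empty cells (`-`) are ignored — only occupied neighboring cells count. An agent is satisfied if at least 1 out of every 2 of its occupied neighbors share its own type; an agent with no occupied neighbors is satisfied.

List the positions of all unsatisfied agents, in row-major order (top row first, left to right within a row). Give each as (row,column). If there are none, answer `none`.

Row 1: (1,1)@ 3/3 ok · (1,2)@ 4/4 ok · (1,4)% 0/4 unhappy · (1,5)@ 3/4 ok · (1,6)@ 2/2 ok
Row 2: (2,1)@ 5/5 ok · (2,2)@ 7/7 ok · (2,3)@ 5/6 ok · (2,4)@ 5/6 ok · (2,5)@ 4/5 ok
Row 3: (3,1)@ 3/3 ok · (3,2)@ 6/6 ok · (3,3)@ 6/6 ok · (3,5)@ 3/4 ok
Row 4: (4,3)@ 6/6 ok · (4,4)@ 5/5 ok · (4,6)% 0/1 unhappy
Row 5: (5,2)@ 5/5 ok · (5,3)@ 6/6 ok · (5,4)@ 4/4 ok
Row 6: (6,1)@ 4/4 ok · (6,2)@ 6/7 ok · (6,3)@ 5/6 ok · (6,6)% 1/1 ok
Row 7: (7,1)@ 3/3 ok · (7,2)@ 4/5 ok · (7,3)% 0/3 unhappy · (7,6)% 1/1 ok

(1,4), (4,6), (7,3)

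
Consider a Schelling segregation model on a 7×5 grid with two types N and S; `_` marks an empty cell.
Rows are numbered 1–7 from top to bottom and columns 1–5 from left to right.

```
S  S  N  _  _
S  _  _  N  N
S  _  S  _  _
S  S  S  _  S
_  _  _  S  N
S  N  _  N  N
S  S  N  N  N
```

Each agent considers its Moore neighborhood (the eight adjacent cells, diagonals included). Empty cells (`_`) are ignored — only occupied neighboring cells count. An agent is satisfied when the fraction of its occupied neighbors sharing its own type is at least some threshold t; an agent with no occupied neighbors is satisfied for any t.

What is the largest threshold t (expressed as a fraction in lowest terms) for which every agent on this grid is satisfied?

Row 1: (1,1)S 2/2 · (1,2)S 2/3 · (1,3)N 1/2
Row 2: (2,1)S 3/3 · (2,4)N 2/3 · (2,5)N 1/1
Row 3: (3,1)S 3/3 · (3,3)S 2/3
Row 4: (4,1)S 2/2 · (4,2)S 4/4 · (4,3)S 3/3 · (4,5)S 1/2
Row 5: (5,4)S 2/5 · (5,5)N 2/4
Row 6: (6,1)S 2/3 · (6,2)N 1/4 · (6,4)N 5/6 · (6,5)N 4/5
Row 7: (7,1)S 2/3 · (7,2)S 2/4 · (7,3)N 3/4 · (7,4)N 4/4 · (7,5)N 3/3
The smallest same-type fraction is 1/4 at (6,2), which reduces to 1/4. Any threshold above that leaves this agent unsatisfied.

1/4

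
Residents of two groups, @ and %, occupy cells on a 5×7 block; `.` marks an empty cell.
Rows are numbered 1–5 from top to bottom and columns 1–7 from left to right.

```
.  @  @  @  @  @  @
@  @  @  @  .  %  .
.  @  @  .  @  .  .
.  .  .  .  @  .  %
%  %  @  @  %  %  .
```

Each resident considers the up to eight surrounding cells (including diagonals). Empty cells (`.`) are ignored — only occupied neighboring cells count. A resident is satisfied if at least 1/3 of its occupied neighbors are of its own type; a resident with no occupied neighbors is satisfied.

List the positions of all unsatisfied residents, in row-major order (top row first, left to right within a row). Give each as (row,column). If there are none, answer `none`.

Row 1: (1,2)@ 4/4 satisfied · (1,3)@ 5/5 satisfied · (1,4)@ 4/4 satisfied · (1,5)@ 3/4 satisfied · (1,6)@ 2/3 satisfied · (1,7)@ 1/2 satisfied
Row 2: (2,1)@ 3/3 satisfied · (2,2)@ 6/6 satisfied · (2,3)@ 7/7 satisfied · (2,4)@ 6/6 satisfied · (2,6)% 0/4 not
Row 3: (3,2)@ 4/4 satisfied · (3,3)@ 4/4 satisfied · (3,5)@ 2/3 satisfied
Row 4: (4,5)@ 2/4 satisfied · (4,7)% 1/1 satisfied
Row 5: (5,1)% 1/1 satisfied · (5,2)% 1/2 satisfied · (5,3)@ 1/2 satisfied · (5,4)@ 2/3 satisfied · (5,5)% 1/3 satisfied · (5,6)% 2/3 satisfied

(2,6)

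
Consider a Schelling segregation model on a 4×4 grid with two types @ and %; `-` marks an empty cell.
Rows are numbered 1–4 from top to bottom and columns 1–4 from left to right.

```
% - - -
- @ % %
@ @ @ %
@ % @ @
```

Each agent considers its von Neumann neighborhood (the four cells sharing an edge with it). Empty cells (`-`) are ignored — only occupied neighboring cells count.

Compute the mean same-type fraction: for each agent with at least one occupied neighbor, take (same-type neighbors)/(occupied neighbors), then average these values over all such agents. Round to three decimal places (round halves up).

Row 1: (1,1)% — no occupied neighbors
Row 2: (2,2)@ 1/2 · (2,3)% 1/3 · (2,4)% 2/2
Row 3: (3,1)@ 2/2 · (3,2)@ 3/4 · (3,3)@ 2/4 · (3,4)% 1/3
Row 4: (4,1)@ 1/2 · (4,2)% 0/3 · (4,3)@ 2/3 · (4,4)@ 1/2
Sum over 11 agents: 1/2 + 1/3 + 2/2 + 2/2 + 3/4 + 2/4 + 1/3 + 1/2 + 0/3 + 2/3 + 1/2 = 73/12; mean = 73/12 ÷ 11 = 73/132 = 0.553030… → 0.553.

0.553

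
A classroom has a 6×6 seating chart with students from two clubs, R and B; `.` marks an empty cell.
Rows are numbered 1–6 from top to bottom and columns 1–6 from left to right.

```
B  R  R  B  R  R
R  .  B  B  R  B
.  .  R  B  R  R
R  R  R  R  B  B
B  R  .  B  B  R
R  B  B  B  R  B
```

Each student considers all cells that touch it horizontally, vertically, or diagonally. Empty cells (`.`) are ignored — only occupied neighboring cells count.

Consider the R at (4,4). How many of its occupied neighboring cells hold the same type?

3

Occupied neighbors of (4,4): (3,3)=R, (3,4)=B, (3,5)=R, (4,3)=R, (4,5)=B, (5,4)=B, (5,5)=B.
Same type (R): 3 of 7.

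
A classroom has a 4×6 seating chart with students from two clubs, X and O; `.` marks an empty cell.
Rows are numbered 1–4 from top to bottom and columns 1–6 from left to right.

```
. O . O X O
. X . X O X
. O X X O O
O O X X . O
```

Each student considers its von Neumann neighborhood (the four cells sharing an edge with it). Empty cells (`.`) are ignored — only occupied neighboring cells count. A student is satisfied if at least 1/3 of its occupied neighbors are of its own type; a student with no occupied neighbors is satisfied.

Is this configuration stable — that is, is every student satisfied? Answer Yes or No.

No

(1,2)O 0/1 unhappy
(1,4)O 0/2 unhappy
(1,5)X 0/3 unhappy
(1,6)O 0/2 unhappy
(2,2)X 0/2 unhappy
(2,4)X 1/3 ok
(2,5)O 1/4 unhappy
(2,6)X 0/3 unhappy
(3,2)O 1/3 ok
(3,3)X 2/3 ok
(3,4)X 3/4 ok
(3,5)O 2/3 ok
(3,6)O 2/3 ok
(4,1)O 1/1 ok
(4,2)O 2/3 ok
(4,3)X 2/3 ok
(4,4)X 2/2 ok
(4,6)O 1/1 ok
For instance (1,2) has only 0/1 same-type neighbors, below 1/3.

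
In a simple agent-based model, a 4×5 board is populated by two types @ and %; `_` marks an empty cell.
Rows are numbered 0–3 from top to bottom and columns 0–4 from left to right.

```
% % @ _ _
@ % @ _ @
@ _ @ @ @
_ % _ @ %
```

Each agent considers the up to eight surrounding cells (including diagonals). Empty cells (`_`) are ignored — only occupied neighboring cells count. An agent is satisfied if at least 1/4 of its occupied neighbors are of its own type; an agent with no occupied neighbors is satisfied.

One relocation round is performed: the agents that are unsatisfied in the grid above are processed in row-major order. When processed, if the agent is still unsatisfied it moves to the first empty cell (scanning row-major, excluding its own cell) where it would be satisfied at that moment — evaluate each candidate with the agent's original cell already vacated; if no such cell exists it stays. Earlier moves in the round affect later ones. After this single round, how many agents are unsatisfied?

1

Initially unsatisfied (in order): (3,1), (3,4).
  (3,1): no empty cell satisfies it; stays.
  (3,4) → (2,1).
Resulting grid:
% % @ _ _
@ % @ _ @
@ % @ @ @
_ % _ @ _
Unsatisfied now: (1,0).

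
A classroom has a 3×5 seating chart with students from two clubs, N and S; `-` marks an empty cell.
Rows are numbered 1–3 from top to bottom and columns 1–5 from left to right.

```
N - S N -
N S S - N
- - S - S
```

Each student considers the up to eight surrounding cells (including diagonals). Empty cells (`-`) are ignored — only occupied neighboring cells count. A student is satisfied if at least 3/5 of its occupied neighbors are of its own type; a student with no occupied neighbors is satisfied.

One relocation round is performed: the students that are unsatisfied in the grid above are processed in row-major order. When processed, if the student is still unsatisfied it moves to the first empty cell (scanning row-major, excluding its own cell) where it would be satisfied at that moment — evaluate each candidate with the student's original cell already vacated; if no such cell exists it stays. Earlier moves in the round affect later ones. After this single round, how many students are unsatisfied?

Initially unsatisfied (in order): (1,1), (1,4), (2,1), (2,5), (3,5).
  (1,1) → (1,5).
  (1,4): no empty cell satisfies it; stays.
  (2,1): no empty cell satisfies it; stays.
  (2,5): now satisfied by earlier moves; stays.
  (3,5) → (1,2).
Resulting grid:
- S S N N
N S S - N
- - S - -
Unsatisfied now: (1,4), (2,1).

2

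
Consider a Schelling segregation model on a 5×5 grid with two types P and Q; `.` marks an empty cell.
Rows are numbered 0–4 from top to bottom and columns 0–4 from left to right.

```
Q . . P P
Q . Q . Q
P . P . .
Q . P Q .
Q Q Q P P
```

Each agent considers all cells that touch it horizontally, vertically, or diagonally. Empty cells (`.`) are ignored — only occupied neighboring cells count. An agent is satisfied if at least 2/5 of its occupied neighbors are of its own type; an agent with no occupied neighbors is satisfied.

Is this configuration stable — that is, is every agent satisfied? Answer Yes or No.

No

(0,0)Q 1/1 ok
(0,3)P 1/3 unhappy
(0,4)P 1/2 ok
(1,0)Q 1/2 ok
(1,2)Q 0/2 unhappy
(1,4)Q 0/2 unhappy
(2,0)P 0/2 unhappy
(2,2)P 1/3 unhappy
(3,0)Q 2/3 ok
(3,2)P 2/5 ok
(3,3)Q 1/5 unhappy
(4,0)Q 2/2 ok
(4,1)Q 3/4 ok
(4,2)Q 2/4 ok
(4,3)P 2/4 ok
(4,4)P 1/2 ok
For instance (0,3) has only 1/3 same-type neighbors, below 2/5.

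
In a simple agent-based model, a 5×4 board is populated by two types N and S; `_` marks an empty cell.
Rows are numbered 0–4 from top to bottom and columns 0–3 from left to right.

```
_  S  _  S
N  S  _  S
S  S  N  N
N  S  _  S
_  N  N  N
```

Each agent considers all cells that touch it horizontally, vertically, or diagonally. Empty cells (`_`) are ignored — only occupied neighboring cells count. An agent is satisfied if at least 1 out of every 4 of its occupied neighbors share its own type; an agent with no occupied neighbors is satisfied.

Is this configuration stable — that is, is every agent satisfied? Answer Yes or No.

No

Row 0: (0,1)S 1/2 ok · (0,3)S 1/1 ok
Row 1: (1,0)N 0/4 unhappy · (1,1)S 3/5 ok · (1,3)S 1/3 ok
Row 2: (2,0)S 3/5 ok · (2,1)S 3/6 ok · (2,2)N 1/6 unhappy · (2,3)N 1/3 ok
Row 3: (3,0)N 1/4 ok · (3,1)S 2/6 ok · (3,3)S 0/4 unhappy
Row 4: (4,1)N 2/3 ok · (4,2)N 2/4 ok · (4,3)N 1/2 ok
For instance (1,0) has only 0/4 same-type neighbors, below 1/4.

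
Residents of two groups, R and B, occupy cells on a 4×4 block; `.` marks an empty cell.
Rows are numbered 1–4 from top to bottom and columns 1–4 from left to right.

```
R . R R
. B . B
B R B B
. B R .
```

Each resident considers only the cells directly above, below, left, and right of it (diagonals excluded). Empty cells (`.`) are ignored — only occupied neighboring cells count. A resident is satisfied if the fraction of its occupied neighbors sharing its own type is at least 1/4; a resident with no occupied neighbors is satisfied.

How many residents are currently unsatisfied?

(1,1)R 0/0 ok
(1,3)R 1/1 ok
(1,4)R 1/2 ok
(2,2)B 0/1 unhappy
(2,4)B 1/2 ok
(3,1)B 0/1 unhappy
(3,2)R 0/4 unhappy
(3,3)B 1/3 ok
(3,4)B 2/2 ok
(4,2)B 0/2 unhappy
(4,3)R 0/2 unhappy
Unsatisfied: (2,2), (3,1), (3,2), (4,2), (4,3) — 5 in total.

5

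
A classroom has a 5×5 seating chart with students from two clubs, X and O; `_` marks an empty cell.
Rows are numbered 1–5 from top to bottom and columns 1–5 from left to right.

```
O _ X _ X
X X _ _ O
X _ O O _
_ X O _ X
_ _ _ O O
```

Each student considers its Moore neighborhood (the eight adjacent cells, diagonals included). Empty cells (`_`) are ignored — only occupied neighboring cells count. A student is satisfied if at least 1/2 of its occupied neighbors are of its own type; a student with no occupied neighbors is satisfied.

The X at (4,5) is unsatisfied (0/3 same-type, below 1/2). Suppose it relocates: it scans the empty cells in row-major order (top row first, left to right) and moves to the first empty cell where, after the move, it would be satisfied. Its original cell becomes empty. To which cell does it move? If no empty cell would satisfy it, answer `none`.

(1,2)

Vacating (4,5). Empty cells in order:
  (1,2): 3/4 same-type → satisfied — stop here.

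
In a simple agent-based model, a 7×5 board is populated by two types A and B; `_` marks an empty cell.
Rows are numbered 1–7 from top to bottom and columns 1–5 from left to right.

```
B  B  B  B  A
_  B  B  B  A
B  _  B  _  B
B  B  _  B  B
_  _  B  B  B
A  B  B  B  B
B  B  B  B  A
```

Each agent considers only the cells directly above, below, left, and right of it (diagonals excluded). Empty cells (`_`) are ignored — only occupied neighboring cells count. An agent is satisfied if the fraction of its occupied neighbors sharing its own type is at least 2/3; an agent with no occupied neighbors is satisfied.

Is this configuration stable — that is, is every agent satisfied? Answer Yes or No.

No

(1,1)B 1/1 ok
(1,2)B 3/3 ok
(1,3)B 3/3 ok
(1,4)B 2/3 ok
(1,5)A 1/2 unhappy
(2,2)B 2/2 ok
(2,3)B 4/4 ok
(2,4)B 2/3 ok
(2,5)A 1/3 unhappy
(3,1)B 1/1 ok
(3,3)B 1/1 ok
(3,5)B 1/2 unhappy
(4,1)B 2/2 ok
(4,2)B 1/1 ok
(4,4)B 2/2 ok
(4,5)B 3/3 ok
(5,3)B 2/2 ok
(5,4)B 4/4 ok
(5,5)B 3/3 ok
(6,1)A 0/2 unhappy
(6,2)B 2/3 ok
(6,3)B 4/4 ok
(6,4)B 4/4 ok
(6,5)B 2/3 ok
(7,1)B 1/2 unhappy
(7,2)B 3/3 ok
(7,3)B 3/3 ok
(7,4)B 2/3 ok
(7,5)A 0/2 unhappy
For instance (1,5) has only 1/2 same-type neighbors, below 2/3.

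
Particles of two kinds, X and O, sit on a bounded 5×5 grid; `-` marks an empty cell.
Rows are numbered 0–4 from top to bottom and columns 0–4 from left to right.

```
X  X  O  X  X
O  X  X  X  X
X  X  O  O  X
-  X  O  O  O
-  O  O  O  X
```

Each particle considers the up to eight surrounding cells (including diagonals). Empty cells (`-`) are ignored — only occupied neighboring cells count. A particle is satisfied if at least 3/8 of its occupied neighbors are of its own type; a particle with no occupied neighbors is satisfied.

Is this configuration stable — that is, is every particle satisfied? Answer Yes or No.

(0,0)X 2/3 satisfied
(0,1)X 3/5 satisfied
(0,2)O 0/5 not
(0,3)X 4/5 satisfied
(0,4)X 3/3 satisfied
(1,0)O 0/5 not
(1,1)X 5/8 satisfied
(1,2)X 5/8 satisfied
(1,3)X 5/8 satisfied
(1,4)X 4/5 satisfied
(2,0)X 3/4 satisfied
(2,1)X 4/7 satisfied
(2,2)O 3/8 satisfied
(2,3)O 4/8 satisfied
(2,4)X 2/5 satisfied
(3,1)X 2/6 not
(3,2)O 6/8 satisfied
(3,3)O 6/8 satisfied
(3,4)O 3/5 satisfied
(4,1)O 2/3 satisfied
(4,2)O 4/5 satisfied
(4,3)O 4/5 satisfied
(4,4)X 0/3 not
For instance (0,2) has only 0/5 same-type neighbors, below 3/8.

No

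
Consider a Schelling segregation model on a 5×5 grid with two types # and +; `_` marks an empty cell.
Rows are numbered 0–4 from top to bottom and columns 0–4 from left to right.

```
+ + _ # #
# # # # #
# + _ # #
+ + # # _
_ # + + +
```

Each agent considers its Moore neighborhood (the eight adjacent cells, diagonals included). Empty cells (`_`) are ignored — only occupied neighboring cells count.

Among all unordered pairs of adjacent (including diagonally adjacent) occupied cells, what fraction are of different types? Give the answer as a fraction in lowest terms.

Scan each occupied cell's neighbors to the right and below (and the two forward diagonals) so each pair is counted once.
From row 0: 5 unlike of 12 pairs (running 5/12).
From row 1: 3 unlike of 14 pairs (running 8/26).
From row 2: 4 unlike of 10 pairs (running 12/36).
From row 3: 8 unlike of 12 pairs (running 20/48).
From row 4: 1 unlike of 3 pairs (running 21/51).
Total adjacent occupied pairs: 51; unlike-type pairs: 21.
21/51 reduces to 7/17.

7/17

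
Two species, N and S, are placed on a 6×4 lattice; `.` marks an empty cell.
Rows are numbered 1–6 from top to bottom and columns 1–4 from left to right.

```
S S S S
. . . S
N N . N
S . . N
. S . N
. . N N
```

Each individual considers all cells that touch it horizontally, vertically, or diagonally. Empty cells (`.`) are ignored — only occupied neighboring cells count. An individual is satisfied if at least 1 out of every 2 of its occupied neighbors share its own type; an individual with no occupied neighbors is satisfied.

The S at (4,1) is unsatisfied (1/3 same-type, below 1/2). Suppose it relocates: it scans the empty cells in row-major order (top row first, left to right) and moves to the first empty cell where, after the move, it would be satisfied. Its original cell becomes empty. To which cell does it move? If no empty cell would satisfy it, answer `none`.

Vacating (4,1). Empty cells in order:
  (2,1): 2/4 same-type → satisfied — stop here.

(2,1)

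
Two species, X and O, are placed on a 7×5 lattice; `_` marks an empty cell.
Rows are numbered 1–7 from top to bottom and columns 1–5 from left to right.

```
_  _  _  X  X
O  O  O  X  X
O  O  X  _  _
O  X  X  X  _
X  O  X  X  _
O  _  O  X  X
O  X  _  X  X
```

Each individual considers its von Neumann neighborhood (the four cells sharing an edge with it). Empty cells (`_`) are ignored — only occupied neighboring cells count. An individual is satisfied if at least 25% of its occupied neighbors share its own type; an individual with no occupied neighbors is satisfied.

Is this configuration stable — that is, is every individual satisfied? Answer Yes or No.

No

Row 1: (1,4)X 2/2 ok · (1,5)X 2/2 ok
Row 2: (2,1)O 2/2 ok · (2,2)O 3/3 ok · (2,3)O 1/3 ok · (2,4)X 2/3 ok · (2,5)X 2/2 ok
Row 3: (3,1)O 3/3 ok · (3,2)O 2/4 ok · (3,3)X 1/3 ok
Row 4: (4,1)O 1/3 ok · (4,2)X 1/4 ok · (4,3)X 4/4 ok · (4,4)X 2/2 ok
Row 5: (5,1)X 0/3 unhappy · (5,2)O 0/3 unhappy · (5,3)X 2/4 ok · (5,4)X 3/3 ok
Row 6: (6,1)O 1/2 ok · (6,3)O 0/2 unhappy · (6,4)X 3/4 ok · (6,5)X 2/2 ok
Row 7: (7,1)O 1/2 ok · (7,2)X 0/1 unhappy · (7,4)X 2/2 ok · (7,5)X 2/2 ok
For instance (5,1) has only 0/3 same-type neighbors, below 1/4.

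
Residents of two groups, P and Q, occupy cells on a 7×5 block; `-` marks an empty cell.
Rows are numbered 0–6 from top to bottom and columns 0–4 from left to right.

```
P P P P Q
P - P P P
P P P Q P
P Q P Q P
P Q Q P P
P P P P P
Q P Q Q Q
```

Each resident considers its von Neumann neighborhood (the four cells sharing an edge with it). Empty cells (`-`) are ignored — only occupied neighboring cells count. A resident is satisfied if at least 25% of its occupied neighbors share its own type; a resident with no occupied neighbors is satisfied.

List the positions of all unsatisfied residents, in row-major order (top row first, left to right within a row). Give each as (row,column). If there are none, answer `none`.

(0,4), (6,0)

(0,0)P 2/2 ok
(0,1)P 2/2 ok
(0,2)P 3/3 ok
(0,3)P 2/3 ok
(0,4)Q 0/2 unhappy
(1,0)P 2/2 ok
(1,2)P 3/3 ok
(1,3)P 3/4 ok
(1,4)P 2/3 ok
(2,0)P 3/3 ok
(2,1)P 2/3 ok
(2,2)P 3/4 ok
(2,3)Q 1/4 ok
(2,4)P 2/3 ok
(3,0)P 2/3 ok
(3,1)Q 1/4 ok
(3,2)P 1/4 ok
(3,3)Q 1/4 ok
(3,4)P 2/3 ok
(4,0)P 2/3 ok
(4,1)Q 2/4 ok
(4,2)Q 1/4 ok
(4,3)P 2/4 ok
(4,4)P 3/3 ok
(5,0)P 2/3 ok
(5,1)P 3/4 ok
(5,2)P 2/4 ok
(5,3)P 3/4 ok
(5,4)P 2/3 ok
(6,0)Q 0/2 unhappy
(6,1)P 1/3 ok
(6,2)Q 1/3 ok
(6,3)Q 2/3 ok
(6,4)Q 1/2 ok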